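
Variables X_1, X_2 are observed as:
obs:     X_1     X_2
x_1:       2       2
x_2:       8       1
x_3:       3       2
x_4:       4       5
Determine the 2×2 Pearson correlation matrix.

Step 1 — column means:
  mean(X_1) = (2 + 8 + 3 + 4) / 4 = 17/4 = 4.25
  mean(X_2) = (2 + 1 + 2 + 5) / 4 = 10/4 = 2.5

Step 2 — sample variances and covariances s[i,j] = (1/(n-1)) · Σ_k (x_{k,i} - mean_i) · (x_{k,j} - mean_j), with n-1 = 3:
  s[X_1,X_1] = ((-2.25)·(-2.25) + (3.75)·(3.75) + (-1.25)·(-1.25) + (-0.25)·(-0.25)) / 3 = 20.75/3 = 6.9167
  s[X_1,X_2] = ((-2.25)·(-0.5) + (3.75)·(-1.5) + (-1.25)·(-0.5) + (-0.25)·(2.5)) / 3 = -4.5/3 = -1.5
  s[X_2,X_2] = ((-0.5)·(-0.5) + (-1.5)·(-1.5) + (-0.5)·(-0.5) + (2.5)·(2.5)) / 3 = 9/3 = 3
  Sample standard deviations s_i = √(s[i,i]):
  s(X_1) = √(6.9167) = 2.63
  s(X_2) = √(3) = 1.7321

Step 3 — r_{ij} = s_{ij} / (s_i · s_j):
  r[X_1,X_1] = 1 (diagonal).
  r[X_1,X_2] = -1.5 / (2.63 · 1.7321) = -1.5 / 4.5552 = -0.3293
  r[X_2,X_2] = 1 (diagonal).

R is symmetric with unit diagonal. Assembling:

R = [[1, -0.3293],
 [-0.3293, 1]]


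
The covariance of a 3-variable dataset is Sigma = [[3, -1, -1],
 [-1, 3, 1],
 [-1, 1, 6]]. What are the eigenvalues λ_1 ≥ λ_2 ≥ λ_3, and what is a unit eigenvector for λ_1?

Step 1 — characteristic polynomial p(λ) = det(λI - Sigma) = λ³ - tr·λ² + c_1·λ - det, where tr = trace, c_1 = sum of the principal 2×2 minors, det = det(Sigma):
  tr = 3 + 3 + 6 = 12,
  c_1 = (3·3 - (-1)²) + (3·6 - (-1)²) + (3·6 - (1)²) = 8 + 17 + 17 = 42,
  det = 3·(3·6 - (1)²) - (-1)·((-1)·6 - (1)·(-1)) + (-1)·((-1)·(1) - 3·(-1)) = 3·(17) - (-1)·(-5) + (-1)·(2) = 44.
  So p(λ) = λ³ - 12λ² + 42λ - 44.
Step 2 — look for an integer root (rational root theorem: any rational root is an integer divisor of 44). Testing λ = 2:
  p(2) = 8 - 48 + 84 - 44 = 0  ✓
  Dividing out (λ - 2): p(λ) = (λ - 2)(λ² - 10λ + 22).
Step 3 — remaining eigenvalues from the quadratic λ² - 10λ + 22 = 0:
  Δ = 10² - 4·22 = 100 - 88 = 12,  λ = (10 ± √12)/2 = (10 ± 3.4641)/2 ≈ 6.7321 or 3.2679.
  Sorted: λ_1 = 6.7321,  λ_2 = 3.2679,  λ_3 = 2  (check: sum = 12 = tr ✓).

Step 4 — unit eigenvector for λ_1 ≈ 6.7321: v spans the null space of (Sigma - λ_1 I), whose rows are
  r_1 = (-3.7321, -1, -1),  r_2 = (-1, -3.7321, 1),  r_3 = (-1, 1, -0.7321).
  v is orthogonal to every row, so take v ∝ r_1 × r_2 = ((-1)·(1) - (-1)·(-3.7321), (-1)·(-1) - (-3.7321)·(1), (-3.7321)·(-3.7321) - (-1)·(-1)) ≈ (-4.7321, 4.7321, 12.9282).
  Rescale (multiply by -1 so the first nonzero entry is positive): u = (4.7321, -4.7321, -12.9282).
  ||u|| = √((4.7321)² + (-4.7321)² + (-12.9282)²) = √(211.923) ≈ 14.5576,  v_1 = u/||u|| ≈ (0.3251, -0.3251, -0.8881) (||v_1|| = 1).

λ_1 = 6.7321,  λ_2 = 3.2679,  λ_3 = 2;  v_1 ≈ (0.3251, -0.3251, -0.8881)


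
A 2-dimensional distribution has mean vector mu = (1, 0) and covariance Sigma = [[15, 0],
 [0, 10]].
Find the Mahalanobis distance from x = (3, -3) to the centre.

Step 1 — centre the observation: (x - mu) = (2, -3).

Step 2 — invert Sigma. det(Sigma) = 15·10 - (0)² = 150.
  Sigma^{-1} = (1/det) · [[d, -b], [-b, a]] = [[0.0667, 0],
 [0, 0.1]].

Step 3 — form the quadratic (x - mu)^T · Sigma^{-1} · (x - mu):
  Sigma^{-1} · (x - mu) = (0.1333, -0.3).
  (x - mu)^T · [Sigma^{-1} · (x - mu)] = (2)·(0.1333) + (-3)·(-0.3) = 1.1667.

Step 4 — take square root: d = √(1.1667) ≈ 1.0801.

d(x, mu) = √(1.1667) ≈ 1.0801


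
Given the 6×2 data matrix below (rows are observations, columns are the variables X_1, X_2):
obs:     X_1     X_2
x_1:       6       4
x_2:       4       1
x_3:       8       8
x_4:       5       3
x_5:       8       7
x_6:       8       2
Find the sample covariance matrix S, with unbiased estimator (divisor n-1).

Step 1 — column means:
  mean(X_1) = (6 + 4 + 8 + 5 + 8 + 8) / 6 = 39/6 = 6.5
  mean(X_2) = (4 + 1 + 8 + 3 + 7 + 2) / 6 = 25/6 = 4.1667

Step 2 — sample covariance S[i,j] = (1/(n-1)) · Σ_k (x_{k,i} - mean_i) · (x_{k,j} - mean_j), with n-1 = 5.
  S[X_1,X_1] = ((-0.5)·(-0.5) + (-2.5)·(-2.5) + (1.5)·(1.5) + (-1.5)·(-1.5) + (1.5)·(1.5) + (1.5)·(1.5)) / 5 = 15.5/5 = 3.1
  S[X_1,X_2] = ((-0.5)·(-0.1667) + (-2.5)·(-3.1667) + (1.5)·(3.8333) + (-1.5)·(-1.1667) + (1.5)·(2.8333) + (1.5)·(-2.1667)) / 5 = 16.5/5 = 3.3
  S[X_2,X_2] = ((-0.1667)·(-0.1667) + (-3.1667)·(-3.1667) + (3.8333)·(3.8333) + (-1.1667)·(-1.1667) + (2.8333)·(2.8333) + (-2.1667)·(-2.1667)) / 5 = 38.8333/5 = 7.7667

S is symmetric (S[j,i] = S[i,j]). Assembling:

S = [[3.1, 3.3],
 [3.3, 7.7667]]


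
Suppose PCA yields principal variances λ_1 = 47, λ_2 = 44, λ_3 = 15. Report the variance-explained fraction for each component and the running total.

Step 1 — total variance = trace(Sigma) = Σ λ_i = 47 + 44 + 15 = 106.

Step 2 — fraction explained by component i = λ_i / Σ λ:
  PC1: 47/106 = 0.4434
  PC2: 44/106 = 0.4151
  PC3: 15/106 = 0.1415

Step 3 — cumulative fraction after k components = (λ_1 + ... + λ_k) / Σ λ:
  k = 1: 47/106 = 0.4434
  k = 2: (47 + 44)/106 = 91/106 = 0.8585
  k = 3: (47 + 44 + 15)/106 = 106/106 = 1

Summary (fraction, with percent):

explained: PC1 0.4434 (44.34%), PC2 0.4151 (41.51%), PC3 0.1415 (14.15%);  cumulative: 0.4434, 0.8585, 1


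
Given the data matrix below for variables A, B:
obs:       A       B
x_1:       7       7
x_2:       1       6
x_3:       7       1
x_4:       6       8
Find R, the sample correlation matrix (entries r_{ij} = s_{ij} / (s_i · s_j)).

Step 1 — column means:
  mean(A) = (7 + 1 + 7 + 6) / 4 = 21/4 = 5.25
  mean(B) = (7 + 6 + 1 + 8) / 4 = 22/4 = 5.5

Step 2 — sample variances and covariances s[i,j] = (1/(n-1)) · Σ_k (x_{k,i} - mean_i) · (x_{k,j} - mean_j), with n-1 = 3:
  s[A,A] = ((1.75)·(1.75) + (-4.25)·(-4.25) + (1.75)·(1.75) + (0.75)·(0.75)) / 3 = 24.75/3 = 8.25
  s[A,B] = ((1.75)·(1.5) + (-4.25)·(0.5) + (1.75)·(-4.5) + (0.75)·(2.5)) / 3 = -5.5/3 = -1.8333
  s[B,B] = ((1.5)·(1.5) + (0.5)·(0.5) + (-4.5)·(-4.5) + (2.5)·(2.5)) / 3 = 29/3 = 9.6667
  Sample standard deviations s_i = √(s[i,i]):
  s(A) = √(8.25) = 2.8723
  s(B) = √(9.6667) = 3.1091

Step 3 — r_{ij} = s_{ij} / (s_i · s_j):
  r[A,A] = 1 (diagonal).
  r[A,B] = -1.8333 / (2.8723 · 3.1091) = -1.8333 / 8.9303 = -0.2053
  r[B,B] = 1 (diagonal).

R is symmetric with unit diagonal. Assembling:

R = [[1, -0.2053],
 [-0.2053, 1]]


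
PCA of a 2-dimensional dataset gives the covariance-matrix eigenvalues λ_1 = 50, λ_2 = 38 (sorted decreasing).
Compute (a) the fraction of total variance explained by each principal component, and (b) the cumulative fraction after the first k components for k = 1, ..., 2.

Step 1 — total variance = trace(Sigma) = Σ λ_i = 50 + 38 = 88.

Step 2 — fraction explained by component i = λ_i / Σ λ:
  PC1: 50/88 = 0.5682
  PC2: 38/88 = 0.4318

Step 3 — cumulative fraction after k components = (λ_1 + ... + λ_k) / Σ λ:
  k = 1: 50/88 = 0.5682
  k = 2: (50 + 38)/88 = 88/88 = 1

Summary (fraction, with percent):

explained: PC1 0.5682 (56.82%), PC2 0.4318 (43.18%);  cumulative: 0.5682, 1


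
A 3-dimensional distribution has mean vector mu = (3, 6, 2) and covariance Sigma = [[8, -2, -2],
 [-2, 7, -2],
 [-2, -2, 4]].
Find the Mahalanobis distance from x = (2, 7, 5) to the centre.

Step 1 — centre the observation: (x - mu) = (-1, 1, 3).

Step 2 — invert Sigma (cofactor / det for 3×3, or solve directly):
  Sigma^{-1} = [[0.1818, 0.0909, 0.1364],
 [0.0909, 0.2121, 0.1515],
 [0.1364, 0.1515, 0.3939]].

Step 3 — form the quadratic (x - mu)^T · Sigma^{-1} · (x - mu):
  Sigma^{-1} · (x - mu) = (0.3182, 0.5758, 1.197).
  (x - mu)^T · [Sigma^{-1} · (x - mu)] = (-1)·(0.3182) + (1)·(0.5758) + (3)·(1.197) = 3.8485.

Step 4 — take square root: d = √(3.8485) ≈ 1.9618.

d(x, mu) = √(3.8485) ≈ 1.9618


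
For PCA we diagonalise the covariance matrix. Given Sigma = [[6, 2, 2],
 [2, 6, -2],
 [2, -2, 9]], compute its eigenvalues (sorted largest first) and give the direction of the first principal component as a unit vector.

Step 1 — characteristic polynomial p(λ) = det(λI - Sigma) = λ³ - tr·λ² + c_1·λ - det, where tr = trace, c_1 = sum of the principal 2×2 minors, det = det(Sigma):
  tr = 6 + 6 + 9 = 21,
  c_1 = (6·6 - (2)²) + (6·9 - (2)²) + (6·9 - (-2)²) = 32 + 50 + 50 = 132,
  det = 6·(6·9 - (-2)²) - (2)·((2)·9 - (-2)·(2)) + (2)·((2)·(-2) - 6·(2)) = 6·(50) - (2)·(22) + (2)·(-16) = 224.
  So p(λ) = λ³ - 21λ² + 132λ - 224.
Step 2 — look for an integer root (rational root theorem: any rational root is an integer divisor of 224). Testing λ = 8:
  p(8) = 512 - 1344 + 1056 - 224 = 0  ✓
  Dividing out (λ - 8): p(λ) = (λ - 8)(λ² - 13λ + 28).
Step 3 — remaining eigenvalues from the quadratic λ² - 13λ + 28 = 0:
  Δ = 13² - 4·28 = 169 - 112 = 57,  λ = (13 ± √57)/2 = (13 ± 7.5498)/2 ≈ 10.2749 or 2.7251.
  Sorted: λ_1 = 10.2749,  λ_2 = 8,  λ_3 = 2.7251  (check: sum = 21 = tr ✓).

Step 4 — unit eigenvector for λ_1 ≈ 10.2749: v spans the null space of (Sigma - λ_1 I), whose rows are
  r_1 = (-4.2749, 2, 2),  r_2 = (2, -4.2749, -2),  r_3 = (2, -2, -1.2749).
  v is orthogonal to every row, so take v ∝ r_1 × r_2 = ((2)·(-2) - (2)·(-4.2749), (2)·(2) - (-4.2749)·(-2), (-4.2749)·(-4.2749) - (2)·(2)) ≈ (4.5498, -4.5498, 14.2749).
  Let u = (4.5498, -4.5498, 14.2749).
  ||u|| = √((4.5498)² + (-4.5498)² + (14.2749)²) = √(245.1752) ≈ 15.6581,  v_1 = u/||u|| ≈ (0.2906, -0.2906, 0.9117) (||v_1|| = 1).

λ_1 = 10.2749,  λ_2 = 8,  λ_3 = 2.7251;  v_1 ≈ (0.2906, -0.2906, 0.9117)


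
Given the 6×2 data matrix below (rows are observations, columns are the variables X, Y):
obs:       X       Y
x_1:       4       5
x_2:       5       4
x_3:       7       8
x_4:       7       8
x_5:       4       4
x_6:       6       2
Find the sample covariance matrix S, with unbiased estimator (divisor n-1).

Step 1 — column means:
  mean(X) = (4 + 5 + 7 + 7 + 4 + 6) / 6 = 33/6 = 5.5
  mean(Y) = (5 + 4 + 8 + 8 + 4 + 2) / 6 = 31/6 = 5.1667

Step 2 — sample covariance S[i,j] = (1/(n-1)) · Σ_k (x_{k,i} - mean_i) · (x_{k,j} - mean_j), with n-1 = 5.
  S[X,X] = ((-1.5)·(-1.5) + (-0.5)·(-0.5) + (1.5)·(1.5) + (1.5)·(1.5) + (-1.5)·(-1.5) + (0.5)·(0.5)) / 5 = 9.5/5 = 1.9
  S[X,Y] = ((-1.5)·(-0.1667) + (-0.5)·(-1.1667) + (1.5)·(2.8333) + (1.5)·(2.8333) + (-1.5)·(-1.1667) + (0.5)·(-3.1667)) / 5 = 9.5/5 = 1.9
  S[Y,Y] = ((-0.1667)·(-0.1667) + (-1.1667)·(-1.1667) + (2.8333)·(2.8333) + (2.8333)·(2.8333) + (-1.1667)·(-1.1667) + (-3.1667)·(-3.1667)) / 5 = 28.8333/5 = 5.7667

S is symmetric (S[j,i] = S[i,j]). Assembling:

S = [[1.9, 1.9],
 [1.9, 5.7667]]


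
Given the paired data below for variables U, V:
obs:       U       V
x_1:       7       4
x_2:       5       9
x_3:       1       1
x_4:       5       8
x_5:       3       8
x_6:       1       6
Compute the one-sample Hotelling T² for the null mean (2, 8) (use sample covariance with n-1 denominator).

Step 1 — sample mean vector:
  mean(U) = (7 + 5 + 1 + 5 + 3 + 1) / 6 = 22/6 = 3.6667
  mean(V) = (4 + 9 + 1 + 8 + 8 + 6) / 6 = 36/6 = 6
  x̄ = (3.6667, 6),  deviation x̄ - mu_0 = (3.6667, 6) - (2, 8) = (1.6667, -2).

Step 2 — sample covariance matrix, S[i,j] = (1/(n-1)) · Σ_k (x_{k,i} - mean_i) · (x_{k,j} - mean_j), divisor n-1 = 5:
  S[U,U] = ((3.3333)·(3.3333) + (1.3333)·(1.3333) + (-2.6667)·(-2.6667) + (1.3333)·(1.3333) + (-0.6667)·(-0.6667) + (-2.6667)·(-2.6667)) / 5 = 29.3333/5 = 5.8667
  S[U,V] = ((3.3333)·(-2) + (1.3333)·(3) + (-2.6667)·(-5) + (1.3333)·(2) + (-0.6667)·(2) + (-2.6667)·(0)) / 5 = 12/5 = 2.4
  S[V,V] = ((-2)·(-2) + (3)·(3) + (-5)·(-5) + (2)·(2) + (2)·(2) + (0)·(0)) / 5 = 46/5 = 9.2
  S = [[5.8667, 2.4],
 [2.4, 9.2]].

Step 3 — invert S. det(S) = 5.8667·9.2 - (2.4)² = 48.2133.
  S^{-1} = (1/det) · [[d, -b], [-b, a]] = [[0.1908, -0.0498],
 [-0.0498, 0.1217]].

Step 4 — quadratic form (x̄ - mu_0)^T · S^{-1} · (x̄ - mu_0):
  S^{-1} · (x̄ - mu_0) = (0.4176, -0.3263),
  (x̄ - mu_0)^T · [...] = (1.6667)·(0.4176) + (-2)·(-0.3263) = 1.3486.

Step 5 — scale by n: T² = 6 · 1.3486 = 8.0918.

T² ≈ 8.0918


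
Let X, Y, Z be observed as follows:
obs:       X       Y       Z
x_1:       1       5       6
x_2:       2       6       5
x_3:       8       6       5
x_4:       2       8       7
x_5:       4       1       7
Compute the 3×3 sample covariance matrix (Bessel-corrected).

Step 1 — column means:
  mean(X) = (1 + 2 + 8 + 2 + 4) / 5 = 17/5 = 3.4
  mean(Y) = (5 + 6 + 6 + 8 + 1) / 5 = 26/5 = 5.2
  mean(Z) = (6 + 5 + 5 + 7 + 7) / 5 = 30/5 = 6

Step 2 — sample covariance S[i,j] = (1/(n-1)) · Σ_k (x_{k,i} - mean_i) · (x_{k,j} - mean_j), with n-1 = 4.
  S[X,X] = ((-2.4)·(-2.4) + (-1.4)·(-1.4) + (4.6)·(4.6) + (-1.4)·(-1.4) + (0.6)·(0.6)) / 4 = 31.2/4 = 7.8
  S[X,Y] = ((-2.4)·(-0.2) + (-1.4)·(0.8) + (4.6)·(0.8) + (-1.4)·(2.8) + (0.6)·(-4.2)) / 4 = -3.4/4 = -0.85
  S[X,Z] = ((-2.4)·(0) + (-1.4)·(-1) + (4.6)·(-1) + (-1.4)·(1) + (0.6)·(1)) / 4 = -4/4 = -1
  S[Y,Y] = ((-0.2)·(-0.2) + (0.8)·(0.8) + (0.8)·(0.8) + (2.8)·(2.8) + (-4.2)·(-4.2)) / 4 = 26.8/4 = 6.7
  S[Y,Z] = ((-0.2)·(0) + (0.8)·(-1) + (0.8)·(-1) + (2.8)·(1) + (-4.2)·(1)) / 4 = -3/4 = -0.75
  S[Z,Z] = ((0)·(0) + (-1)·(-1) + (-1)·(-1) + (1)·(1) + (1)·(1)) / 4 = 4/4 = 1

S is symmetric (S[j,i] = S[i,j]). Assembling:

S = [[7.8, -0.85, -1],
 [-0.85, 6.7, -0.75],
 [-1, -0.75, 1]]


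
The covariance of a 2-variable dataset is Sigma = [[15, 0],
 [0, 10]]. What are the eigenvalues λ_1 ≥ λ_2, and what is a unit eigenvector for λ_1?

Step 1 — characteristic polynomial of 2×2 Sigma:
  det(Sigma - λI) = λ² - trace · λ + det = 0.
  trace = 15 + 10 = 25, det = 15·10 - (0)² = 150.
Step 2 — discriminant:
  Δ = trace² - 4·det = 625 - 600 = 25.
Step 3 — eigenvalues:
  λ = (trace ± √Δ)/2 = (25 ± 5)/2,
  λ_1 = 15,  λ_2 = 10.

Step 4 — unit eigenvector for λ_1: Sigma is diagonal, so its eigenvectors are the coordinate axes. λ_1 = 15 is the diagonal entry on the first coordinate axis, hence
  v_1 = (1, 0) (||v_1|| = 1).

λ_1 = 15,  λ_2 = 10;  v_1 ≈ (1, 0)


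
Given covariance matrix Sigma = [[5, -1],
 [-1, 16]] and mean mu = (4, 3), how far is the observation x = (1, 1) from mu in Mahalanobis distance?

Step 1 — centre the observation: (x - mu) = (-3, -2).

Step 2 — invert Sigma. det(Sigma) = 5·16 - (-1)² = 79.
  Sigma^{-1} = (1/det) · [[d, -b], [-b, a]] = [[0.2025, 0.0127],
 [0.0127, 0.0633]].

Step 3 — form the quadratic (x - mu)^T · Sigma^{-1} · (x - mu):
  Sigma^{-1} · (x - mu) = (-0.6329, -0.1646).
  (x - mu)^T · [Sigma^{-1} · (x - mu)] = (-3)·(-0.6329) + (-2)·(-0.1646) = 2.2278.

Step 4 — take square root: d = √(2.2278) ≈ 1.4926.

d(x, mu) = √(2.2278) ≈ 1.4926


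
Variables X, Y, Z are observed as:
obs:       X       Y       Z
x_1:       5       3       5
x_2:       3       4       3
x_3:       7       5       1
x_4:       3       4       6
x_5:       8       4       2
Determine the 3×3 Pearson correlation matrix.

Step 1 — column means:
  mean(X) = (5 + 3 + 7 + 3 + 8) / 5 = 26/5 = 5.2
  mean(Y) = (3 + 4 + 5 + 4 + 4) / 5 = 20/5 = 4
  mean(Z) = (5 + 3 + 1 + 6 + 2) / 5 = 17/5 = 3.4

Step 2 — sample variances and covariances s[i,j] = (1/(n-1)) · Σ_k (x_{k,i} - mean_i) · (x_{k,j} - mean_j), with n-1 = 4:
  s[X,X] = ((-0.2)·(-0.2) + (-2.2)·(-2.2) + (1.8)·(1.8) + (-2.2)·(-2.2) + (2.8)·(2.8)) / 4 = 20.8/4 = 5.2
  s[X,Y] = ((-0.2)·(-1) + (-2.2)·(0) + (1.8)·(1) + (-2.2)·(0) + (2.8)·(0)) / 4 = 2/4 = 0.5
  s[X,Z] = ((-0.2)·(1.6) + (-2.2)·(-0.4) + (1.8)·(-2.4) + (-2.2)·(2.6) + (2.8)·(-1.4)) / 4 = -13.4/4 = -3.35
  s[Y,Y] = ((-1)·(-1) + (0)·(0) + (1)·(1) + (0)·(0) + (0)·(0)) / 4 = 2/4 = 0.5
  s[Y,Z] = ((-1)·(1.6) + (0)·(-0.4) + (1)·(-2.4) + (0)·(2.6) + (0)·(-1.4)) / 4 = -4/4 = -1
  s[Z,Z] = ((1.6)·(1.6) + (-0.4)·(-0.4) + (-2.4)·(-2.4) + (2.6)·(2.6) + (-1.4)·(-1.4)) / 4 = 17.2/4 = 4.3
  Sample standard deviations s_i = √(s[i,i]):
  s(X) = √(5.2) = 2.2804
  s(Y) = √(0.5) = 0.7071
  s(Z) = √(4.3) = 2.0736

Step 3 — r_{ij} = s_{ij} / (s_i · s_j):
  r[X,X] = 1 (diagonal).
  r[X,Y] = 0.5 / (2.2804 · 0.7071) = 0.5 / 1.6125 = 0.3101
  r[X,Z] = -3.35 / (2.2804 · 2.0736) = -3.35 / 4.7286 = -0.7084
  r[Y,Y] = 1 (diagonal).
  r[Y,Z] = -1 / (0.7071 · 2.0736) = -1 / 1.4663 = -0.682
  r[Z,Z] = 1 (diagonal).

R is symmetric with unit diagonal. Assembling:

R = [[1, 0.3101, -0.7084],
 [0.3101, 1, -0.682],
 [-0.7084, -0.682, 1]]


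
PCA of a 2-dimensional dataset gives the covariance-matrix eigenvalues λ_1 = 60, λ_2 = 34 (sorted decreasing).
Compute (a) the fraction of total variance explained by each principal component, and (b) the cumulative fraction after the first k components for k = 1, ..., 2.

Step 1 — total variance = trace(Sigma) = Σ λ_i = 60 + 34 = 94.

Step 2 — fraction explained by component i = λ_i / Σ λ:
  PC1: 60/94 = 0.6383
  PC2: 34/94 = 0.3617

Step 3 — cumulative fraction after k components = (λ_1 + ... + λ_k) / Σ λ:
  k = 1: 60/94 = 0.6383
  k = 2: (60 + 34)/94 = 94/94 = 1

Summary (fraction, with percent):

explained: PC1 0.6383 (63.83%), PC2 0.3617 (36.17%);  cumulative: 0.6383, 1


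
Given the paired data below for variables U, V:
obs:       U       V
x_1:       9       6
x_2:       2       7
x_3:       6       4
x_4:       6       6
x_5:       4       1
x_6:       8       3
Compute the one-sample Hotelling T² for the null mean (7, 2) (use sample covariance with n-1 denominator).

Step 1 — sample mean vector:
  mean(U) = (9 + 2 + 6 + 6 + 4 + 8) / 6 = 35/6 = 5.8333
  mean(V) = (6 + 7 + 4 + 6 + 1 + 3) / 6 = 27/6 = 4.5
  x̄ = (5.8333, 4.5),  deviation x̄ - mu_0 = (5.8333, 4.5) - (7, 2) = (-1.1667, 2.5).

Step 2 — sample covariance matrix, S[i,j] = (1/(n-1)) · Σ_k (x_{k,i} - mean_i) · (x_{k,j} - mean_j), divisor n-1 = 5:
  S[U,U] = ((3.1667)·(3.1667) + (-3.8333)·(-3.8333) + (0.1667)·(0.1667) + (0.1667)·(0.1667) + (-1.8333)·(-1.8333) + (2.1667)·(2.1667)) / 5 = 32.8333/5 = 6.5667
  S[U,V] = ((3.1667)·(1.5) + (-3.8333)·(2.5) + (0.1667)·(-0.5) + (0.1667)·(1.5) + (-1.8333)·(-3.5) + (2.1667)·(-1.5)) / 5 = -1.5/5 = -0.3
  S[V,V] = ((1.5)·(1.5) + (2.5)·(2.5) + (-0.5)·(-0.5) + (1.5)·(1.5) + (-3.5)·(-3.5) + (-1.5)·(-1.5)) / 5 = 25.5/5 = 5.1
  S = [[6.5667, -0.3],
 [-0.3, 5.1]].

Step 3 — invert S. det(S) = 6.5667·5.1 - (-0.3)² = 33.4.
  S^{-1} = (1/det) · [[d, -b], [-b, a]] = [[0.1527, 0.009],
 [0.009, 0.1966]].

Step 4 — quadratic form (x̄ - mu_0)^T · S^{-1} · (x̄ - mu_0):
  S^{-1} · (x̄ - mu_0) = (-0.1557, 0.481),
  (x̄ - mu_0)^T · [...] = (-1.1667)·(-0.1557) + (2.5)·(0.481) = 1.3842.

Step 5 — scale by n: T² = 6 · 1.3842 = 8.3054.

T² ≈ 8.3054


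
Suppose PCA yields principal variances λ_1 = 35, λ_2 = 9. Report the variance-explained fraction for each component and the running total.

Step 1 — total variance = trace(Sigma) = Σ λ_i = 35 + 9 = 44.

Step 2 — fraction explained by component i = λ_i / Σ λ:
  PC1: 35/44 = 0.7955
  PC2: 9/44 = 0.2045

Step 3 — cumulative fraction after k components = (λ_1 + ... + λ_k) / Σ λ:
  k = 1: 35/44 = 0.7955
  k = 2: (35 + 9)/44 = 44/44 = 1

Summary (fraction, with percent):

explained: PC1 0.7955 (79.55%), PC2 0.2045 (20.45%);  cumulative: 0.7955, 1


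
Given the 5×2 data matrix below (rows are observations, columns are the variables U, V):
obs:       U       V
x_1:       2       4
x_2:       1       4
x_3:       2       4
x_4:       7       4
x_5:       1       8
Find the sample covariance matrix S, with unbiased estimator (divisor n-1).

Step 1 — column means:
  mean(U) = (2 + 1 + 2 + 7 + 1) / 5 = 13/5 = 2.6
  mean(V) = (4 + 4 + 4 + 4 + 8) / 5 = 24/5 = 4.8

Step 2 — sample covariance S[i,j] = (1/(n-1)) · Σ_k (x_{k,i} - mean_i) · (x_{k,j} - mean_j), with n-1 = 4.
  S[U,U] = ((-0.6)·(-0.6) + (-1.6)·(-1.6) + (-0.6)·(-0.6) + (4.4)·(4.4) + (-1.6)·(-1.6)) / 4 = 25.2/4 = 6.3
  S[U,V] = ((-0.6)·(-0.8) + (-1.6)·(-0.8) + (-0.6)·(-0.8) + (4.4)·(-0.8) + (-1.6)·(3.2)) / 4 = -6.4/4 = -1.6
  S[V,V] = ((-0.8)·(-0.8) + (-0.8)·(-0.8) + (-0.8)·(-0.8) + (-0.8)·(-0.8) + (3.2)·(3.2)) / 4 = 12.8/4 = 3.2

S is symmetric (S[j,i] = S[i,j]). Assembling:

S = [[6.3, -1.6],
 [-1.6, 3.2]]


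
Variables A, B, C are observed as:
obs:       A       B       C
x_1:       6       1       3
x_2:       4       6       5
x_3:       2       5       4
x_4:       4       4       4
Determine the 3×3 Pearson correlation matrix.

Step 1 — column means:
  mean(A) = (6 + 4 + 2 + 4) / 4 = 16/4 = 4
  mean(B) = (1 + 6 + 5 + 4) / 4 = 16/4 = 4
  mean(C) = (3 + 5 + 4 + 4) / 4 = 16/4 = 4

Step 2 — sample variances and covariances s[i,j] = (1/(n-1)) · Σ_k (x_{k,i} - mean_i) · (x_{k,j} - mean_j), with n-1 = 3:
  s[A,A] = ((2)·(2) + (0)·(0) + (-2)·(-2) + (0)·(0)) / 3 = 8/3 = 2.6667
  s[A,B] = ((2)·(-3) + (0)·(2) + (-2)·(1) + (0)·(0)) / 3 = -8/3 = -2.6667
  s[A,C] = ((2)·(-1) + (0)·(1) + (-2)·(0) + (0)·(0)) / 3 = -2/3 = -0.6667
  s[B,B] = ((-3)·(-3) + (2)·(2) + (1)·(1) + (0)·(0)) / 3 = 14/3 = 4.6667
  s[B,C] = ((-3)·(-1) + (2)·(1) + (1)·(0) + (0)·(0)) / 3 = 5/3 = 1.6667
  s[C,C] = ((-1)·(-1) + (1)·(1) + (0)·(0) + (0)·(0)) / 3 = 2/3 = 0.6667
  Sample standard deviations s_i = √(s[i,i]):
  s(A) = √(2.6667) = 1.633
  s(B) = √(4.6667) = 2.1602
  s(C) = √(0.6667) = 0.8165

Step 3 — r_{ij} = s_{ij} / (s_i · s_j):
  r[A,A] = 1 (diagonal).
  r[A,B] = -2.6667 / (1.633 · 2.1602) = -2.6667 / 3.5277 = -0.7559
  r[A,C] = -0.6667 / (1.633 · 0.8165) = -0.6667 / 1.3333 = -0.5
  r[B,B] = 1 (diagonal).
  r[B,C] = 1.6667 / (2.1602 · 0.8165) = 1.6667 / 1.7638 = 0.9449
  r[C,C] = 1 (diagonal).

R is symmetric with unit diagonal. Assembling:

R = [[1, -0.7559, -0.5],
 [-0.7559, 1, 0.9449],
 [-0.5, 0.9449, 1]]


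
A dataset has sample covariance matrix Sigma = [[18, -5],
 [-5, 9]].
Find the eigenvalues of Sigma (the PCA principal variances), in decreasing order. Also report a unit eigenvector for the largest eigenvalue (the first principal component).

Step 1 — characteristic polynomial of 2×2 Sigma:
  det(Sigma - λI) = λ² - trace · λ + det = 0.
  trace = 18 + 9 = 27, det = 18·9 - (-5)² = 137.
Step 2 — discriminant:
  Δ = trace² - 4·det = 729 - 548 = 181.
Step 3 — eigenvalues:
  λ = (trace ± √Δ)/2 = (27 ± 13.4536)/2,
  λ_1 = 20.2268,  λ_2 = 6.7732.

Step 4 — unit eigenvector for λ_1: solve (Sigma - λ_1 I)v = 0. First row:
  (18 - 20.2268)·v_x + (-5)·v_y = 0, i.e. (-2.2268)·v_x + (-5)·v_y = 0,
  so v ∝ (b, λ_1 - a) = (-5, 2.2268); multiply by -1 so the first entry is positive: u = (5, -2.2268).
  ||u|| = √((5)² + (-2.2268)²) = √(29.9587) ≈ 5.4735,
  v_1 = u/||u|| ≈ (0.9135, -0.4068) (||v_1|| = 1).

λ_1 = 20.2268,  λ_2 = 6.7732;  v_1 ≈ (0.9135, -0.4068)


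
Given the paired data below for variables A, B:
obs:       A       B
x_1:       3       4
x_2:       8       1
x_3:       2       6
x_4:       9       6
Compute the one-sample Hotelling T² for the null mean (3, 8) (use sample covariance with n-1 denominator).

Step 1 — sample mean vector:
  mean(A) = (3 + 8 + 2 + 9) / 4 = 22/4 = 5.5
  mean(B) = (4 + 1 + 6 + 6) / 4 = 17/4 = 4.25
  x̄ = (5.5, 4.25),  deviation x̄ - mu_0 = (5.5, 4.25) - (3, 8) = (2.5, -3.75).

Step 2 — sample covariance matrix, S[i,j] = (1/(n-1)) · Σ_k (x_{k,i} - mean_i) · (x_{k,j} - mean_j), divisor n-1 = 3:
  S[A,A] = ((-2.5)·(-2.5) + (2.5)·(2.5) + (-3.5)·(-3.5) + (3.5)·(3.5)) / 3 = 37/3 = 12.3333
  S[A,B] = ((-2.5)·(-0.25) + (2.5)·(-3.25) + (-3.5)·(1.75) + (3.5)·(1.75)) / 3 = -7.5/3 = -2.5
  S[B,B] = ((-0.25)·(-0.25) + (-3.25)·(-3.25) + (1.75)·(1.75) + (1.75)·(1.75)) / 3 = 16.75/3 = 5.5833
  S = [[12.3333, -2.5],
 [-2.5, 5.5833]].

Step 3 — invert S. det(S) = 12.3333·5.5833 - (-2.5)² = 62.6111.
  S^{-1} = (1/det) · [[d, -b], [-b, a]] = [[0.0892, 0.0399],
 [0.0399, 0.197]].

Step 4 — quadratic form (x̄ - mu_0)^T · S^{-1} · (x̄ - mu_0):
  S^{-1} · (x̄ - mu_0) = (0.0732, -0.6389),
  (x̄ - mu_0)^T · [...] = (2.5)·(0.0732) + (-3.75)·(-0.6389) = 2.5787.

Step 5 — scale by n: T² = 4 · 2.5787 = 10.315.

T² ≈ 10.315


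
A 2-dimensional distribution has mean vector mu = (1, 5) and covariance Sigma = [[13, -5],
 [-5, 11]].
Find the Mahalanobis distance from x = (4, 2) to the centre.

Step 1 — centre the observation: (x - mu) = (3, -3).

Step 2 — invert Sigma. det(Sigma) = 13·11 - (-5)² = 118.
  Sigma^{-1} = (1/det) · [[d, -b], [-b, a]] = [[0.0932, 0.0424],
 [0.0424, 0.1102]].

Step 3 — form the quadratic (x - mu)^T · Sigma^{-1} · (x - mu):
  Sigma^{-1} · (x - mu) = (0.1525, -0.2034).
  (x - mu)^T · [Sigma^{-1} · (x - mu)] = (3)·(0.1525) + (-3)·(-0.2034) = 1.0678.

Step 4 — take square root: d = √(1.0678) ≈ 1.0333.

d(x, mu) = √(1.0678) ≈ 1.0333


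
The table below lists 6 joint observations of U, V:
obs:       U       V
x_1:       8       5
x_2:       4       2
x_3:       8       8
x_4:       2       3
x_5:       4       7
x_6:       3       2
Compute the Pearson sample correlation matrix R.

Step 1 — column means:
  mean(U) = (8 + 4 + 8 + 2 + 4 + 3) / 6 = 29/6 = 4.8333
  mean(V) = (5 + 2 + 8 + 3 + 7 + 2) / 6 = 27/6 = 4.5

Step 2 — sample variances and covariances s[i,j] = (1/(n-1)) · Σ_k (x_{k,i} - mean_i) · (x_{k,j} - mean_j), with n-1 = 5:
  s[U,U] = ((3.1667)·(3.1667) + (-0.8333)·(-0.8333) + (3.1667)·(3.1667) + (-2.8333)·(-2.8333) + (-0.8333)·(-0.8333) + (-1.8333)·(-1.8333)) / 5 = 32.8333/5 = 6.5667
  s[U,V] = ((3.1667)·(0.5) + (-0.8333)·(-2.5) + (3.1667)·(3.5) + (-2.8333)·(-1.5) + (-0.8333)·(2.5) + (-1.8333)·(-2.5)) / 5 = 21.5/5 = 4.3
  s[V,V] = ((0.5)·(0.5) + (-2.5)·(-2.5) + (3.5)·(3.5) + (-1.5)·(-1.5) + (2.5)·(2.5) + (-2.5)·(-2.5)) / 5 = 33.5/5 = 6.7
  Sample standard deviations s_i = √(s[i,i]):
  s(U) = √(6.5667) = 2.5626
  s(V) = √(6.7) = 2.5884

Step 3 — r_{ij} = s_{ij} / (s_i · s_j):
  r[U,U] = 1 (diagonal).
  r[U,V] = 4.3 / (2.5626 · 2.5884) = 4.3 / 6.633 = 0.6483
  r[V,V] = 1 (diagonal).

R is symmetric with unit diagonal. Assembling:

R = [[1, 0.6483],
 [0.6483, 1]]


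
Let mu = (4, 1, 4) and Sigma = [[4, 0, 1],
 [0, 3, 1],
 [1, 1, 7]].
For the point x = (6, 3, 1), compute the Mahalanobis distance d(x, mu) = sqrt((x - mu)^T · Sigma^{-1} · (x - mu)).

Step 1 — centre the observation: (x - mu) = (2, 2, -3).

Step 2 — invert Sigma (cofactor / det for 3×3, or solve directly):
  Sigma^{-1} = [[0.2597, 0.013, -0.039],
 [0.013, 0.3506, -0.0519],
 [-0.039, -0.0519, 0.1558]].

Step 3 — form the quadratic (x - mu)^T · Sigma^{-1} · (x - mu):
  Sigma^{-1} · (x - mu) = (0.6623, 0.8831, -0.6494).
  (x - mu)^T · [Sigma^{-1} · (x - mu)] = (2)·(0.6623) + (2)·(0.8831) + (-3)·(-0.6494) = 5.039.

Step 4 — take square root: d = √(5.039) ≈ 2.2448.

d(x, mu) = √(5.039) ≈ 2.2448


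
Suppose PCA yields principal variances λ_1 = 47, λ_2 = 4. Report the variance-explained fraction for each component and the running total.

Step 1 — total variance = trace(Sigma) = Σ λ_i = 47 + 4 = 51.

Step 2 — fraction explained by component i = λ_i / Σ λ:
  PC1: 47/51 = 0.9216
  PC2: 4/51 = 0.0784

Step 3 — cumulative fraction after k components = (λ_1 + ... + λ_k) / Σ λ:
  k = 1: 47/51 = 0.9216
  k = 2: (47 + 4)/51 = 51/51 = 1

Summary (fraction, with percent):

explained: PC1 0.9216 (92.16%), PC2 0.0784 (7.84%);  cumulative: 0.9216, 1


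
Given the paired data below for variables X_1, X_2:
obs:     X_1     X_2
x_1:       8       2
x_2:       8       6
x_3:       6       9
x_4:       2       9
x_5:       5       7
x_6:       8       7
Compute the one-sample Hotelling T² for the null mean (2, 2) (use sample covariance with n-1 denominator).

Step 1 — sample mean vector:
  mean(X_1) = (8 + 8 + 6 + 2 + 5 + 8) / 6 = 37/6 = 6.1667
  mean(X_2) = (2 + 6 + 9 + 9 + 7 + 7) / 6 = 40/6 = 6.6667
  x̄ = (6.1667, 6.6667),  deviation x̄ - mu_0 = (6.1667, 6.6667) - (2, 2) = (4.1667, 4.6667).

Step 2 — sample covariance matrix, S[i,j] = (1/(n-1)) · Σ_k (x_{k,i} - mean_i) · (x_{k,j} - mean_j), divisor n-1 = 5:
  S[X_1,X_1] = ((1.8333)·(1.8333) + (1.8333)·(1.8333) + (-0.1667)·(-0.1667) + (-4.1667)·(-4.1667) + (-1.1667)·(-1.1667) + (1.8333)·(1.8333)) / 5 = 28.8333/5 = 5.7667
  S[X_1,X_2] = ((1.8333)·(-4.6667) + (1.8333)·(-0.6667) + (-0.1667)·(2.3333) + (-4.1667)·(2.3333) + (-1.1667)·(0.3333) + (1.8333)·(0.3333)) / 5 = -19.6667/5 = -3.9333
  S[X_2,X_2] = ((-4.6667)·(-4.6667) + (-0.6667)·(-0.6667) + (2.3333)·(2.3333) + (2.3333)·(2.3333) + (0.3333)·(0.3333) + (0.3333)·(0.3333)) / 5 = 33.3333/5 = 6.6667
  S = [[5.7667, -3.9333],
 [-3.9333, 6.6667]].

Step 3 — invert S. det(S) = 5.7667·6.6667 - (-3.9333)² = 22.9733.
  S^{-1} = (1/det) · [[d, -b], [-b, a]] = [[0.2902, 0.1712],
 [0.1712, 0.251]].

Step 4 — quadratic form (x̄ - mu_0)^T · S^{-1} · (x̄ - mu_0):
  S^{-1} · (x̄ - mu_0) = (2.0081, 1.8848),
  (x̄ - mu_0)^T · [...] = (4.1667)·(2.0081) + (4.6667)·(1.8848) = 17.1629.

Step 5 — scale by n: T² = 6 · 17.1629 = 102.9774.

T² ≈ 102.9774


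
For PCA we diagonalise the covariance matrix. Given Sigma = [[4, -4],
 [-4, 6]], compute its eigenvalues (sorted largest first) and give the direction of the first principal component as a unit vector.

Step 1 — characteristic polynomial of 2×2 Sigma:
  det(Sigma - λI) = λ² - trace · λ + det = 0.
  trace = 4 + 6 = 10, det = 4·6 - (-4)² = 8.
Step 2 — discriminant:
  Δ = trace² - 4·det = 100 - 32 = 68.
Step 3 — eigenvalues:
  λ = (trace ± √Δ)/2 = (10 ± 8.2462)/2,
  λ_1 = 9.1231,  λ_2 = 0.8769.

Step 4 — unit eigenvector for λ_1: solve (Sigma - λ_1 I)v = 0. First row:
  (4 - 9.1231)·v_x + (-4)·v_y = 0, i.e. (-5.1231)·v_x + (-4)·v_y = 0,
  so v ∝ (b, λ_1 - a) = (-4, 5.1231); multiply by -1 so the first entry is positive: u = (4, -5.1231).
  ||u|| = √((4)² + (-5.1231)²) = √(42.2462) ≈ 6.4997,
  v_1 = u/||u|| ≈ (0.6154, -0.7882) (||v_1|| = 1).

λ_1 = 9.1231,  λ_2 = 0.8769;  v_1 ≈ (0.6154, -0.7882)


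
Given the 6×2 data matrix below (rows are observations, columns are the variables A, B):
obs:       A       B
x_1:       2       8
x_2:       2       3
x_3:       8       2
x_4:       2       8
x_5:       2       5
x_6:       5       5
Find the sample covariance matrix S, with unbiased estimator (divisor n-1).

Step 1 — column means:
  mean(A) = (2 + 2 + 8 + 2 + 2 + 5) / 6 = 21/6 = 3.5
  mean(B) = (8 + 3 + 2 + 8 + 5 + 5) / 6 = 31/6 = 5.1667

Step 2 — sample covariance S[i,j] = (1/(n-1)) · Σ_k (x_{k,i} - mean_i) · (x_{k,j} - mean_j), with n-1 = 5.
  S[A,A] = ((-1.5)·(-1.5) + (-1.5)·(-1.5) + (4.5)·(4.5) + (-1.5)·(-1.5) + (-1.5)·(-1.5) + (1.5)·(1.5)) / 5 = 31.5/5 = 6.3
  S[A,B] = ((-1.5)·(2.8333) + (-1.5)·(-2.1667) + (4.5)·(-3.1667) + (-1.5)·(2.8333) + (-1.5)·(-0.1667) + (1.5)·(-0.1667)) / 5 = -19.5/5 = -3.9
  S[B,B] = ((2.8333)·(2.8333) + (-2.1667)·(-2.1667) + (-3.1667)·(-3.1667) + (2.8333)·(2.8333) + (-0.1667)·(-0.1667) + (-0.1667)·(-0.1667)) / 5 = 30.8333/5 = 6.1667

S is symmetric (S[j,i] = S[i,j]). Assembling:

S = [[6.3, -3.9],
 [-3.9, 6.1667]]


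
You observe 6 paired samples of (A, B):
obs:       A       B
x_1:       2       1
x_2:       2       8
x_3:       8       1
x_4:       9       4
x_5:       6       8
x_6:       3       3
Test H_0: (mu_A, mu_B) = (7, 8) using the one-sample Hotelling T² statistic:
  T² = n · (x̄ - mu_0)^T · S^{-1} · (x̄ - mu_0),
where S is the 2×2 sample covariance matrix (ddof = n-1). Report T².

Step 1 — sample mean vector:
  mean(A) = (2 + 2 + 8 + 9 + 6 + 3) / 6 = 30/6 = 5
  mean(B) = (1 + 8 + 1 + 4 + 8 + 3) / 6 = 25/6 = 4.1667
  x̄ = (5, 4.1667),  deviation x̄ - mu_0 = (5, 4.1667) - (7, 8) = (-2, -3.8333).

Step 2 — sample covariance matrix, S[i,j] = (1/(n-1)) · Σ_k (x_{k,i} - mean_i) · (x_{k,j} - mean_j), divisor n-1 = 5:
  S[A,A] = ((-3)·(-3) + (-3)·(-3) + (3)·(3) + (4)·(4) + (1)·(1) + (-2)·(-2)) / 5 = 48/5 = 9.6
  S[A,B] = ((-3)·(-3.1667) + (-3)·(3.8333) + (3)·(-3.1667) + (4)·(-0.1667) + (1)·(3.8333) + (-2)·(-1.1667)) / 5 = -6/5 = -1.2
  S[B,B] = ((-3.1667)·(-3.1667) + (3.8333)·(3.8333) + (-3.1667)·(-3.1667) + (-0.1667)·(-0.1667) + (3.8333)·(3.8333) + (-1.1667)·(-1.1667)) / 5 = 50.8333/5 = 10.1667
  S = [[9.6, -1.2],
 [-1.2, 10.1667]].

Step 3 — invert S. det(S) = 9.6·10.1667 - (-1.2)² = 96.16.
  S^{-1} = (1/det) · [[d, -b], [-b, a]] = [[0.1057, 0.0125],
 [0.0125, 0.0998]].

Step 4 — quadratic form (x̄ - mu_0)^T · S^{-1} · (x̄ - mu_0):
  S^{-1} · (x̄ - mu_0) = (-0.2593, -0.4077),
  (x̄ - mu_0)^T · [...] = (-2)·(-0.2593) + (-3.8333)·(-0.4077) = 2.0813.

Step 5 — scale by n: T² = 6 · 2.0813 = 12.4875.

T² ≈ 12.4875


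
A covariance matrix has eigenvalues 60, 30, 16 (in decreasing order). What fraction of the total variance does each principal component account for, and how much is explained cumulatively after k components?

Step 1 — total variance = trace(Sigma) = Σ λ_i = 60 + 30 + 16 = 106.

Step 2 — fraction explained by component i = λ_i / Σ λ:
  PC1: 60/106 = 0.566
  PC2: 30/106 = 0.283
  PC3: 16/106 = 0.1509

Step 3 — cumulative fraction after k components = (λ_1 + ... + λ_k) / Σ λ:
  k = 1: 60/106 = 0.566
  k = 2: (60 + 30)/106 = 90/106 = 0.8491
  k = 3: (60 + 30 + 16)/106 = 106/106 = 1

Summary (fraction, with percent):

explained: PC1 0.566 (56.6%), PC2 0.283 (28.3%), PC3 0.1509 (15.09%);  cumulative: 0.566, 0.8491, 1


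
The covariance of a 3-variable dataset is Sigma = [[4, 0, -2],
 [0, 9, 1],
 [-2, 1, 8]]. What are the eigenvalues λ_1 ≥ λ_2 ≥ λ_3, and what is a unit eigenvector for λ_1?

Step 1 — characteristic polynomial p(λ) = det(λI - Sigma) = λ³ - tr·λ² + c_1·λ - det, where tr = trace, c_1 = sum of the principal 2×2 minors, det = det(Sigma):
  tr = 4 + 9 + 8 = 21,
  c_1 = (4·9 - (0)²) + (4·8 - (-2)²) + (9·8 - (1)²) = 36 + 28 + 71 = 135,
  det = 4·(9·8 - (1)²) - (0)·((0)·8 - (1)·(-2)) + (-2)·((0)·(1) - 9·(-2)) = 4·(71) - (0)·(2) + (-2)·(18) = 248.
  So p(λ) = λ³ - 21λ² + 135λ - 248.
Step 2 — look for an integer root (rational root theorem: any rational root is an integer divisor of 248). Testing λ = 8:
  p(8) = 512 - 1344 + 1080 - 248 = 0  ✓
  Dividing out (λ - 8): p(λ) = (λ - 8)(λ² - 13λ + 31).
Step 3 — remaining eigenvalues from the quadratic λ² - 13λ + 31 = 0:
  Δ = 13² - 4·31 = 169 - 124 = 45,  λ = (13 ± √45)/2 = (13 ± 6.7082)/2 ≈ 9.8541 or 3.1459.
  Sorted: λ_1 = 9.8541,  λ_2 = 8,  λ_3 = 3.1459  (check: sum = 21 = tr ✓).

Step 4 — unit eigenvector for λ_1 ≈ 9.8541: v spans the null space of (Sigma - λ_1 I), whose rows are
  r_1 = (-5.8541, 0, -2),  r_2 = (0, -0.8541, 1),  r_3 = (-2, 1, -1.8541).
  v is orthogonal to every row, so take v ∝ r_1 × r_2 = ((0)·(1) - (-2)·(-0.8541), (-2)·(0) - (-5.8541)·(1), (-5.8541)·(-0.8541) - (0)·(0)) ≈ (-1.7082, 5.8541, 5).
  Rescale (multiply by -1 so the first nonzero entry is positive): u = (1.7082, -5.8541, -5).
  ||u|| = √((1.7082)² + (-5.8541)² + (-5)²) = √(62.1885) ≈ 7.886,  v_1 = u/||u|| ≈ (0.2166, -0.7423, -0.634) (||v_1|| = 1).

λ_1 = 9.8541,  λ_2 = 8,  λ_3 = 3.1459;  v_1 ≈ (0.2166, -0.7423, -0.634)


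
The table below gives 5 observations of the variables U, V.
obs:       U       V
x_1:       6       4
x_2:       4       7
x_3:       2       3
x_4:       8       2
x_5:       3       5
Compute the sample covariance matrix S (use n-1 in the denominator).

Step 1 — column means:
  mean(U) = (6 + 4 + 2 + 8 + 3) / 5 = 23/5 = 4.6
  mean(V) = (4 + 7 + 3 + 2 + 5) / 5 = 21/5 = 4.2

Step 2 — sample covariance S[i,j] = (1/(n-1)) · Σ_k (x_{k,i} - mean_i) · (x_{k,j} - mean_j), with n-1 = 4.
  S[U,U] = ((1.4)·(1.4) + (-0.6)·(-0.6) + (-2.6)·(-2.6) + (3.4)·(3.4) + (-1.6)·(-1.6)) / 4 = 23.2/4 = 5.8
  S[U,V] = ((1.4)·(-0.2) + (-0.6)·(2.8) + (-2.6)·(-1.2) + (3.4)·(-2.2) + (-1.6)·(0.8)) / 4 = -7.6/4 = -1.9
  S[V,V] = ((-0.2)·(-0.2) + (2.8)·(2.8) + (-1.2)·(-1.2) + (-2.2)·(-2.2) + (0.8)·(0.8)) / 4 = 14.8/4 = 3.7

S is symmetric (S[j,i] = S[i,j]). Assembling:

S = [[5.8, -1.9],
 [-1.9, 3.7]]


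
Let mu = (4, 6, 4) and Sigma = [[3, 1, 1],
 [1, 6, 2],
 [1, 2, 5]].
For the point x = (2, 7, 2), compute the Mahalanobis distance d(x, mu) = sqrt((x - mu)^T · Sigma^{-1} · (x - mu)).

Step 1 — centre the observation: (x - mu) = (-2, 1, -2).

Step 2 — invert Sigma (cofactor / det for 3×3, or solve directly):
  Sigma^{-1} = [[0.3662, -0.0423, -0.0563],
 [-0.0423, 0.1972, -0.0704],
 [-0.0563, -0.0704, 0.2394]].

Step 3 — form the quadratic (x - mu)^T · Sigma^{-1} · (x - mu):
  Sigma^{-1} · (x - mu) = (-0.662, 0.4225, -0.4366).
  (x - mu)^T · [Sigma^{-1} · (x - mu)] = (-2)·(-0.662) + (1)·(0.4225) + (-2)·(-0.4366) = 2.6197.

Step 4 — take square root: d = √(2.6197) ≈ 1.6186.

d(x, mu) = √(2.6197) ≈ 1.6186


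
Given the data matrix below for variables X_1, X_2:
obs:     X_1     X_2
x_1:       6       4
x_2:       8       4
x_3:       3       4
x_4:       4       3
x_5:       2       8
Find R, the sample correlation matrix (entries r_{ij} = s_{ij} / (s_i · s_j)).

Step 1 — column means:
  mean(X_1) = (6 + 8 + 3 + 4 + 2) / 5 = 23/5 = 4.6
  mean(X_2) = (4 + 4 + 4 + 3 + 8) / 5 = 23/5 = 4.6

Step 2 — sample variances and covariances s[i,j] = (1/(n-1)) · Σ_k (x_{k,i} - mean_i) · (x_{k,j} - mean_j), with n-1 = 4:
  s[X_1,X_1] = ((1.4)·(1.4) + (3.4)·(3.4) + (-1.6)·(-1.6) + (-0.6)·(-0.6) + (-2.6)·(-2.6)) / 4 = 23.2/4 = 5.8
  s[X_1,X_2] = ((1.4)·(-0.6) + (3.4)·(-0.6) + (-1.6)·(-0.6) + (-0.6)·(-1.6) + (-2.6)·(3.4)) / 4 = -9.8/4 = -2.45
  s[X_2,X_2] = ((-0.6)·(-0.6) + (-0.6)·(-0.6) + (-0.6)·(-0.6) + (-1.6)·(-1.6) + (3.4)·(3.4)) / 4 = 15.2/4 = 3.8
  Sample standard deviations s_i = √(s[i,i]):
  s(X_1) = √(5.8) = 2.4083
  s(X_2) = √(3.8) = 1.9494

Step 3 — r_{ij} = s_{ij} / (s_i · s_j):
  r[X_1,X_1] = 1 (diagonal).
  r[X_1,X_2] = -2.45 / (2.4083 · 1.9494) = -2.45 / 4.6947 = -0.5219
  r[X_2,X_2] = 1 (diagonal).

R is symmetric with unit diagonal. Assembling:

R = [[1, -0.5219],
 [-0.5219, 1]]


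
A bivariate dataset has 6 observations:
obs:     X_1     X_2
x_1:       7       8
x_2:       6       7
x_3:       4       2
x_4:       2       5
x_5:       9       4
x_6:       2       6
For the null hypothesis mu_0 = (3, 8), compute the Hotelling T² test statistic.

Step 1 — sample mean vector:
  mean(X_1) = (7 + 6 + 4 + 2 + 9 + 2) / 6 = 30/6 = 5
  mean(X_2) = (8 + 7 + 2 + 5 + 4 + 6) / 6 = 32/6 = 5.3333
  x̄ = (5, 5.3333),  deviation x̄ - mu_0 = (5, 5.3333) - (3, 8) = (2, -2.6667).

Step 2 — sample covariance matrix, S[i,j] = (1/(n-1)) · Σ_k (x_{k,i} - mean_i) · (x_{k,j} - mean_j), divisor n-1 = 5:
  S[X_1,X_1] = ((2)·(2) + (1)·(1) + (-1)·(-1) + (-3)·(-3) + (4)·(4) + (-3)·(-3)) / 5 = 40/5 = 8
  S[X_1,X_2] = ((2)·(2.6667) + (1)·(1.6667) + (-1)·(-3.3333) + (-3)·(-0.3333) + (4)·(-1.3333) + (-3)·(0.6667)) / 5 = 4/5 = 0.8
  S[X_2,X_2] = ((2.6667)·(2.6667) + (1.6667)·(1.6667) + (-3.3333)·(-3.3333) + (-0.3333)·(-0.3333) + (-1.3333)·(-1.3333) + (0.6667)·(0.6667)) / 5 = 23.3333/5 = 4.6667
  S = [[8, 0.8],
 [0.8, 4.6667]].

Step 3 — invert S. det(S) = 8·4.6667 - (0.8)² = 36.6933.
  S^{-1} = (1/det) · [[d, -b], [-b, a]] = [[0.1272, -0.0218],
 [-0.0218, 0.218]].

Step 4 — quadratic form (x̄ - mu_0)^T · S^{-1} · (x̄ - mu_0):
  S^{-1} · (x̄ - mu_0) = (0.3125, -0.625),
  (x̄ - mu_0)^T · [...] = (2)·(0.3125) + (-2.6667)·(-0.625) = 2.2917.

Step 5 — scale by n: T² = 6 · 2.2917 = 13.75.

T² ≈ 13.75


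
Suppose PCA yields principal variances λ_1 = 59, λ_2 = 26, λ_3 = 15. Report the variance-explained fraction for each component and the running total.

Step 1 — total variance = trace(Sigma) = Σ λ_i = 59 + 26 + 15 = 100.

Step 2 — fraction explained by component i = λ_i / Σ λ:
  PC1: 59/100 = 0.59
  PC2: 26/100 = 0.26
  PC3: 15/100 = 0.15

Step 3 — cumulative fraction after k components = (λ_1 + ... + λ_k) / Σ λ:
  k = 1: 59/100 = 0.59
  k = 2: (59 + 26)/100 = 85/100 = 0.85
  k = 3: (59 + 26 + 15)/100 = 100/100 = 1

Summary (fraction, with percent):

explained: PC1 0.59 (59%), PC2 0.26 (26%), PC3 0.15 (15%);  cumulative: 0.59, 0.85, 1


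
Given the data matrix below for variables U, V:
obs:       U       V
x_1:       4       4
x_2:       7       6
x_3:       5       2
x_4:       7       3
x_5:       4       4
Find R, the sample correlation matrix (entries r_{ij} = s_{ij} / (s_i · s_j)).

Step 1 — column means:
  mean(U) = (4 + 7 + 5 + 7 + 4) / 5 = 27/5 = 5.4
  mean(V) = (4 + 6 + 2 + 3 + 4) / 5 = 19/5 = 3.8

Step 2 — sample variances and covariances s[i,j] = (1/(n-1)) · Σ_k (x_{k,i} - mean_i) · (x_{k,j} - mean_j), with n-1 = 4:
  s[U,U] = ((-1.4)·(-1.4) + (1.6)·(1.6) + (-0.4)·(-0.4) + (1.6)·(1.6) + (-1.4)·(-1.4)) / 4 = 9.2/4 = 2.3
  s[U,V] = ((-1.4)·(0.2) + (1.6)·(2.2) + (-0.4)·(-1.8) + (1.6)·(-0.8) + (-1.4)·(0.2)) / 4 = 2.4/4 = 0.6
  s[V,V] = ((0.2)·(0.2) + (2.2)·(2.2) + (-1.8)·(-1.8) + (-0.8)·(-0.8) + (0.2)·(0.2)) / 4 = 8.8/4 = 2.2
  Sample standard deviations s_i = √(s[i,i]):
  s(U) = √(2.3) = 1.5166
  s(V) = √(2.2) = 1.4832

Step 3 — r_{ij} = s_{ij} / (s_i · s_j):
  r[U,U] = 1 (diagonal).
  r[U,V] = 0.6 / (1.5166 · 1.4832) = 0.6 / 2.2494 = 0.2667
  r[V,V] = 1 (diagonal).

R is symmetric with unit diagonal. Assembling:

R = [[1, 0.2667],
 [0.2667, 1]]
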